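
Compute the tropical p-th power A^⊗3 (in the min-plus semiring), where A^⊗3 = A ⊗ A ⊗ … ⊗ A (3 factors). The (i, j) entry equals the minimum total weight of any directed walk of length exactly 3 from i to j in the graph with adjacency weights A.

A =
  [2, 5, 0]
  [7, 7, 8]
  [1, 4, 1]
A^⊗3 =
  [2, 5, 1]
  [8, 11, 8]
  [2, 5, 2]

Each entry (A^⊗3)_ij equals the minimum over all length-3 walks i = v_0 → v_1 → … → v_3 = j of Σ_t A[v_t][v_{t+1}]. For example, for (i, j) = (0, 2) we minimise over 9 possible intermediate vertex sequences; the minimum is 1, attained along the walk 0 → 2 → 0 → 2.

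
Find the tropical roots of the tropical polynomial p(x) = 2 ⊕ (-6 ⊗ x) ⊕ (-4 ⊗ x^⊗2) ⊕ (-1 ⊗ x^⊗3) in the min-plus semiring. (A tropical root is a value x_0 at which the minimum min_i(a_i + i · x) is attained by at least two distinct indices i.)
Roots: {-3, -2, 8}

Each tropical root is a break point of the lower envelope of the lines y = a_i + i · x (there are 4 lines, with slopes 0, 1, ..., 3). Only the lines that attain the minimum somewhere contribute to roots; other lines are dominated. Here the surviving (envelope) indices are i = 3, i = 2, i = 1, i = 0.
Intersections between consecutive envelope lines give the roots: for adjacent envelope indices i < j the intersection is x = (a_i − a_j) / (j − i). Reading off the sorted break points: {-3, -2, 8}.
Verification: at each break x_0, at least two indices attain the minimum of min_i(a_i + i · x_0).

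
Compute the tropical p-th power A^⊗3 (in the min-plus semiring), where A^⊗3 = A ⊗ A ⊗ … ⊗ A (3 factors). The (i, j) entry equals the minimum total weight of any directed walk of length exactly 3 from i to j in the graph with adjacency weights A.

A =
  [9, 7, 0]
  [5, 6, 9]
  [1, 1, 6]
A^⊗3 =
  [6, 7, 1]
  [6, 6, 10]
  [2, 2, 6]

Each entry (A^⊗3)_ij equals the minimum over all length-3 walks i = v_0 → v_1 → … → v_3 = j of Σ_t A[v_t][v_{t+1}]. For example, for (i, j) = (0, 2) we minimise over 9 possible intermediate vertex sequences; the minimum is 1, attained along the walk 0 → 2 → 0 → 2.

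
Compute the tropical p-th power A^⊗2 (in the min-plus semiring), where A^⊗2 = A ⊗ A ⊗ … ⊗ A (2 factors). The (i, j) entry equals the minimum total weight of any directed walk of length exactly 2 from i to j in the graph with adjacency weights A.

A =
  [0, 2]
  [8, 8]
A^⊗2 =
  [0, 2]
  [8, 10]

Each entry (A^⊗2)_ij equals the minimum over all length-2 walks i = v_0 → v_1 → … → v_2 = j of Σ_t A[v_t][v_{t+1}]. For example, for (i, j) = (0, 1) we minimise over 2 possible intermediate vertex sequences; the minimum is 2, attained along the walk 0 → 0 → 1.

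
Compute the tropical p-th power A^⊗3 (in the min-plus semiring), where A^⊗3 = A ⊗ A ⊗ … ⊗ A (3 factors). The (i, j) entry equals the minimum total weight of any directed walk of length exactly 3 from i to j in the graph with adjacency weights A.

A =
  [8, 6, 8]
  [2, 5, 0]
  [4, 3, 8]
A^⊗3 =
  [10, 9, 11]
  [5, 8, 3]
  [7, 6, 8]

Each entry (A^⊗3)_ij equals the minimum over all length-3 walks i = v_0 → v_1 → … → v_3 = j of Σ_t A[v_t][v_{t+1}]. For example, for (i, j) = (0, 2) we minimise over 9 possible intermediate vertex sequences; the minimum is 11, attained along the walk 0 → 1 → 1 → 2.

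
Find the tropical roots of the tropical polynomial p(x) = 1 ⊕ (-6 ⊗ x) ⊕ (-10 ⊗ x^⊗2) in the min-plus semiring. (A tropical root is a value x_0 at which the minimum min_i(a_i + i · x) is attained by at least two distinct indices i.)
Roots: {4, 7}

Each tropical root is a break point of the lower envelope of the lines y = a_i + i · x (there are 3 lines, with slopes 0, 1, ..., 2). Only the lines that attain the minimum somewhere contribute to roots; other lines are dominated. Here the surviving (envelope) indices are i = 2, i = 1, i = 0.
Intersections between consecutive envelope lines give the roots: for adjacent envelope indices i < j the intersection is x = (a_i − a_j) / (j − i). Reading off the sorted break points: {4, 7}.
Verification: at each break x_0, at least two indices attain the minimum of min_i(a_i + i · x_0).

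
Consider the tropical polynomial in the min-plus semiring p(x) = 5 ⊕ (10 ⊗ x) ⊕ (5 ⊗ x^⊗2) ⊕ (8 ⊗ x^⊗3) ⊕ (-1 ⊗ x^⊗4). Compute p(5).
p(5) = 5

A tropical monomial a ⊗ x^⊗i evaluates to a + i · x. Evaluating each term at x = 5:
  Term 0 contributes 5 + 0 · 5 = 5
  Term 1 contributes 10 + 1 · 5 = 15
  Term 2 contributes 5 + 2 · 5 = 15
  Term 3 contributes 8 + 3 · 5 = 23
  Term 4 contributes -1 + 4 · 5 = 19
p(5) = ⊕ of these = min[5, 15, 15, 23, 19] = 5.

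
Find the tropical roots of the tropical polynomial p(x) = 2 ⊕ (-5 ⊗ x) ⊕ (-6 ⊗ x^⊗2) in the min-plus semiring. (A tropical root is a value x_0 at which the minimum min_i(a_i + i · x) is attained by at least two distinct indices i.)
Roots: {1, 7}

Each tropical root is a break point of the lower envelope of the lines y = a_i + i · x (there are 3 lines, with slopes 0, 1, ..., 2). Only the lines that attain the minimum somewhere contribute to roots; other lines are dominated. Here the surviving (envelope) indices are i = 2, i = 1, i = 0.
Intersections between consecutive envelope lines give the roots: for adjacent envelope indices i < j the intersection is x = (a_i − a_j) / (j − i). Reading off the sorted break points: {1, 7}.
Verification: at each break x_0, at least two indices attain the minimum of min_i(a_i + i · x_0).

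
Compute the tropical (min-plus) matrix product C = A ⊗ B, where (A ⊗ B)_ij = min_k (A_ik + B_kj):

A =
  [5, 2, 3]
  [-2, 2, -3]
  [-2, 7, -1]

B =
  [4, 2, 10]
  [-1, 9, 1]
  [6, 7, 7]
A ⊗ B =
  [1, 7, 3]
  [1, 0, 3]
  [2, 0, 6]

Apply the min-plus product entry-by-entry:
  C[0][0] = min over k of (A[0][0] + B[0][0] = 5 + 4 = 9, A[0][1] + B[1][0] = 2 + -1 = 1, A[0][2] + B[2][0] = 3 + 6 = 9) = 1 (attained at k = 1)
  C[0][1] = min over k of (A[0][0] + B[0][1] = 5 + 2 = 7, A[0][1] + B[1][1] = 2 + 9 = 11, A[0][2] + B[2][1] = 3 + 7 = 10) = 7 (attained at k = 0)
  C[0][2] = min over k of (A[0][0] + B[0][2] = 5 + 10 = 15, A[0][1] + B[1][2] = 2 + 1 = 3, A[0][2] + B[2][2] = 3 + 7 = 10) = 3 (attained at k = 1)
  C[1][0] = min over k of (A[1][0] + B[0][0] = -2 + 4 = 2, A[1][1] + B[1][0] = 2 + -1 = 1, A[1][2] + B[2][0] = -3 + 6 = 3) = 1 (attained at k = 1)
  C[1][1] = min over k of (A[1][0] + B[0][1] = -2 + 2 = 0, A[1][1] + B[1][1] = 2 + 9 = 11, A[1][2] + B[2][1] = -3 + 7 = 4) = 0 (attained at k = 0)
  C[1][2] = min over k of (A[1][0] + B[0][2] = -2 + 10 = 8, A[1][1] + B[1][2] = 2 + 1 = 3, A[1][2] + B[2][2] = -3 + 7 = 4) = 3 (attained at k = 1)
  C[2][0] = min over k of (A[2][0] + B[0][0] = -2 + 4 = 2, A[2][1] + B[1][0] = 7 + -1 = 6, A[2][2] + B[2][0] = -1 + 6 = 5) = 2 (attained at k = 0)
  C[2][1] = min over k of (A[2][0] + B[0][1] = -2 + 2 = 0, A[2][1] + B[1][1] = 7 + 9 = 16, A[2][2] + B[2][1] = -1 + 7 = 6) = 0 (attained at k = 0)
  C[2][2] = min over k of (A[2][0] + B[0][2] = -2 + 10 = 8, A[2][1] + B[1][2] = 7 + 1 = 8, A[2][2] + B[2][2] = -1 + 7 = 6) = 6 (attained at k = 2)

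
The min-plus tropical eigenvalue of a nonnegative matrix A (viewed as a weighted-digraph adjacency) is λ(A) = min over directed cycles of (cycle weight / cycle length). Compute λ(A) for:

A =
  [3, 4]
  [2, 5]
λ(A) = 3

Enumerate directed cycles and compute their means (weight / length). Sample:
  cycle 0 → 0: weight = 3, length = 1, mean = 3/1 ≈ 3.000
  cycle 1 → 1: weight = 5, length = 1, mean = 5/1 ≈ 5.000
  cycle 0 → 1 → 0: weight = 6, length = 2, mean = 6/2 ≈ 3.000
  cycle 1 → 0 → 1: weight = 6, length = 2, mean = 6/2 ≈ 3.000
Minimum mean = 3.000, attained e.g. along the cycle 0 → 0 with weight 3 and length 1. So λ(A) = 3/1 = 3.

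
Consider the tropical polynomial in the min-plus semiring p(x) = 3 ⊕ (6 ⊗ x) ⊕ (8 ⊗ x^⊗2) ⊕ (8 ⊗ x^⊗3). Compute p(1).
p(1) = 3

A tropical monomial a ⊗ x^⊗i evaluates to a + i · x. Evaluating each term at x = 1:
  Term 0 contributes 3 + 0 · 1 = 3
  Term 1 contributes 6 + 1 · 1 = 7
  Term 2 contributes 8 + 2 · 1 = 10
  Term 3 contributes 8 + 3 · 1 = 11
p(1) = ⊕ of these = min[3, 7, 10, 11] = 3.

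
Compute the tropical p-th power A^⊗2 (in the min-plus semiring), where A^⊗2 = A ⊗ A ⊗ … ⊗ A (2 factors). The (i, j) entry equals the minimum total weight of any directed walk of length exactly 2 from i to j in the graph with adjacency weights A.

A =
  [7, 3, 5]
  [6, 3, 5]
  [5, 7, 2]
A^⊗2 =
  [9, 6, 7]
  [9, 6, 7]
  [7, 8, 4]

Each entry (A^⊗2)_ij equals the minimum over all length-2 walks i = v_0 → v_1 → … → v_2 = j of Σ_t A[v_t][v_{t+1}]. For example, for (i, j) = (0, 2) we minimise over 3 possible intermediate vertex sequences; the minimum is 7, attained along the walk 0 → 2 → 2.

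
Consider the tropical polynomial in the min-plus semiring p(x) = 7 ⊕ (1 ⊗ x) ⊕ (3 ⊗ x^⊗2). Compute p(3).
p(3) = 4

A tropical monomial a ⊗ x^⊗i evaluates to a + i · x. Evaluating each term at x = 3:
  Term 0 contributes 7 + 0 · 3 = 7
  Term 1 contributes 1 + 1 · 3 = 4
  Term 2 contributes 3 + 2 · 3 = 9
p(3) = ⊕ of these = min[7, 4, 9] = 4.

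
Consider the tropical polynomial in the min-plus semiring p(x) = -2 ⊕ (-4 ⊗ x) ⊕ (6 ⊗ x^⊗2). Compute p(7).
p(7) = -2

A tropical monomial a ⊗ x^⊗i evaluates to a + i · x. Evaluating each term at x = 7:
  Term 0 contributes -2 + 0 · 7 = -2
  Term 1 contributes -4 + 1 · 7 = 3
  Term 2 contributes 6 + 2 · 7 = 20
p(7) = ⊕ of these = min[-2, 3, 20] = -2.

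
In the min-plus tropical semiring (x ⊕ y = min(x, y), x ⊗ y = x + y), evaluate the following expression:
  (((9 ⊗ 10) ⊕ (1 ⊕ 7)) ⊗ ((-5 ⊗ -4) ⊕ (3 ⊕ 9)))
(((9 ⊗ 10) ⊕ (1 ⊕ 7)) ⊗ ((-5 ⊗ -4) ⊕ (3 ⊕ 9))) = -8

Expand innermost to outermost. Recall ⊕ takes the minimum of its arguments and ⊗ takes their sum. Working out the expression (((9 ⊗ 10) ⊕ (1 ⊕ 7)) ⊗ ((-5 ⊗ -4) ⊕ (3 ⊕ 9))) gives -8.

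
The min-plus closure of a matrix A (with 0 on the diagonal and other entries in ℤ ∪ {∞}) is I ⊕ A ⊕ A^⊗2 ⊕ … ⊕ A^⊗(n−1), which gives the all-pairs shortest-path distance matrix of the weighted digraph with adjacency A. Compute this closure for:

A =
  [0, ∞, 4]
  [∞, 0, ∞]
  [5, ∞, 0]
Closure =
  [0, ∞, 4]
  [∞, 0, ∞]
  [5, ∞, 0]

This is the Floyd-Warshall all-pairs shortest-path computation. For each intermediate vertex k = 0, 1, …, 2, update dist[i][j] ← min(dist[i][j], dist[i][k] + dist[k][j]). The final matrix gives, for each (i, j), the minimum total weight of any directed path from i to j (possibly empty when i = j).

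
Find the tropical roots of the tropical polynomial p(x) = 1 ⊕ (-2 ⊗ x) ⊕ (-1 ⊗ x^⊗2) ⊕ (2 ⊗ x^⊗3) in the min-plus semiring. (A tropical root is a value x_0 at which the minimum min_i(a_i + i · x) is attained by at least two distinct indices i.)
Roots: {-3, -1, 3}

Each tropical root is a break point of the lower envelope of the lines y = a_i + i · x (there are 4 lines, with slopes 0, 1, ..., 3). Only the lines that attain the minimum somewhere contribute to roots; other lines are dominated. Here the surviving (envelope) indices are i = 3, i = 2, i = 1, i = 0.
Intersections between consecutive envelope lines give the roots: for adjacent envelope indices i < j the intersection is x = (a_i − a_j) / (j − i). Reading off the sorted break points: {-3, -1, 3}.
Verification: at each break x_0, at least two indices attain the minimum of min_i(a_i + i · x_0).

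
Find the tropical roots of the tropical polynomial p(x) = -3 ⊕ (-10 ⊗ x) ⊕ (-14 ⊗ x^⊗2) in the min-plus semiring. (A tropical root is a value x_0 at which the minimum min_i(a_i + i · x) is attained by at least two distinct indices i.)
Roots: {4, 7}

Each tropical root is a break point of the lower envelope of the lines y = a_i + i · x (there are 3 lines, with slopes 0, 1, ..., 2). Only the lines that attain the minimum somewhere contribute to roots; other lines are dominated. Here the surviving (envelope) indices are i = 2, i = 1, i = 0.
Intersections between consecutive envelope lines give the roots: for adjacent envelope indices i < j the intersection is x = (a_i − a_j) / (j − i). Reading off the sorted break points: {4, 7}.
Verification: at each break x_0, at least two indices attain the minimum of min_i(a_i + i · x_0).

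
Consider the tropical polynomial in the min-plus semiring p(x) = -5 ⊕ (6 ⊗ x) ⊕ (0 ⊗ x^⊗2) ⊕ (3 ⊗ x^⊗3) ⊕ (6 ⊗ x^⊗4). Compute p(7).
p(7) = -5

A tropical monomial a ⊗ x^⊗i evaluates to a + i · x. Evaluating each term at x = 7:
  Term 0 contributes -5 + 0 · 7 = -5
  Term 1 contributes 6 + 1 · 7 = 13
  Term 2 contributes 0 + 2 · 7 = 14
  Term 3 contributes 3 + 3 · 7 = 24
  Term 4 contributes 6 + 4 · 7 = 34
p(7) = ⊕ of these = min[-5, 13, 14, 24, 34] = -5.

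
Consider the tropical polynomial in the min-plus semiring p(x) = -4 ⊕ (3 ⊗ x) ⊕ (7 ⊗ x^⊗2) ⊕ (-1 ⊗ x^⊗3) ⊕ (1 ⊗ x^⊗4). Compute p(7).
p(7) = -4

A tropical monomial a ⊗ x^⊗i evaluates to a + i · x. Evaluating each term at x = 7:
  Term 0 contributes -4 + 0 · 7 = -4
  Term 1 contributes 3 + 1 · 7 = 10
  Term 2 contributes 7 + 2 · 7 = 21
  Term 3 contributes -1 + 3 · 7 = 20
  Term 4 contributes 1 + 4 · 7 = 29
p(7) = ⊕ of these = min[-4, 10, 21, 20, 29] = -4.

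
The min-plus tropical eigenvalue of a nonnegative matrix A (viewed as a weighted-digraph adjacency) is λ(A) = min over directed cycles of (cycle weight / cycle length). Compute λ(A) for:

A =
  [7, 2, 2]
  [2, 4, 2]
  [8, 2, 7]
λ(A) = 2

Enumerate directed cycles and compute their means (weight / length). Sample:
  cycle 0 → 0: weight = 7, length = 1, mean = 7/1 ≈ 7.000
  cycle 1 → 1: weight = 4, length = 1, mean = 4/1 ≈ 4.000
  cycle 2 → 2: weight = 7, length = 1, mean = 7/1 ≈ 7.000
  cycle 0 → 1 → 0: weight = 4, length = 2, mean = 4/2 ≈ 2.000
  cycle 0 → 2 → 0: weight = 10, length = 2, mean = 10/2 ≈ 5.000
  cycle 1 → 0 → 1: weight = 4, length = 2, mean = 4/2 ≈ 2.000
Minimum mean = 2.000, attained e.g. along the cycle 0 → 1 → 0 with weight 4 and length 2. So λ(A) = 4/2 = 2.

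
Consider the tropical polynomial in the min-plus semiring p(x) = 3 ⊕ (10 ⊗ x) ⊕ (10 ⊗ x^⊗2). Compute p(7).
p(7) = 3

A tropical monomial a ⊗ x^⊗i evaluates to a + i · x. Evaluating each term at x = 7:
  Term 0 contributes 3 + 0 · 7 = 3
  Term 1 contributes 10 + 1 · 7 = 17
  Term 2 contributes 10 + 2 · 7 = 24
p(7) = ⊕ of these = min[3, 17, 24] = 3.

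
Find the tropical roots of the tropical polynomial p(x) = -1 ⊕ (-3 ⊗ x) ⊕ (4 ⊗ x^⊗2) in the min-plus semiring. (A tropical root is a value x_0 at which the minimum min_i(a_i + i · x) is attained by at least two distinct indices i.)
Roots: {-7, 2}

Each tropical root is a break point of the lower envelope of the lines y = a_i + i · x (there are 3 lines, with slopes 0, 1, ..., 2). Only the lines that attain the minimum somewhere contribute to roots; other lines are dominated. Here the surviving (envelope) indices are i = 2, i = 1, i = 0.
Intersections between consecutive envelope lines give the roots: for adjacent envelope indices i < j the intersection is x = (a_i − a_j) / (j − i). Reading off the sorted break points: {-7, 2}.
Verification: at each break x_0, at least two indices attain the minimum of min_i(a_i + i · x_0).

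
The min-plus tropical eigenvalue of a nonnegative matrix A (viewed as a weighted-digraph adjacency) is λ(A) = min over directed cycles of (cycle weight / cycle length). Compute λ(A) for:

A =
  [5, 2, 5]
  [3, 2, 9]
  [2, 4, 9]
λ(A) = 2

Enumerate directed cycles and compute their means (weight / length). Sample:
  cycle 0 → 0: weight = 5, length = 1, mean = 5/1 ≈ 5.000
  cycle 1 → 1: weight = 2, length = 1, mean = 2/1 ≈ 2.000
  cycle 2 → 2: weight = 9, length = 1, mean = 9/1 ≈ 9.000
  cycle 0 → 1 → 0: weight = 5, length = 2, mean = 5/2 ≈ 2.500
  cycle 0 → 2 → 0: weight = 7, length = 2, mean = 7/2 ≈ 3.500
  cycle 1 → 0 → 1: weight = 5, length = 2, mean = 5/2 ≈ 2.500
Minimum mean = 2.000, attained e.g. along the cycle 1 → 1 with weight 2 and length 1. So λ(A) = 2/1 = 2.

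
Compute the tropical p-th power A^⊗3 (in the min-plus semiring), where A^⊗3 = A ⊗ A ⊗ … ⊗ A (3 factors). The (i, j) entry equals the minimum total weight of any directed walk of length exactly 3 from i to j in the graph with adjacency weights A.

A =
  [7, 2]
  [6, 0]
A^⊗3 =
  [8, 2]
  [6, 0]

Each entry (A^⊗3)_ij equals the minimum over all length-3 walks i = v_0 → v_1 → … → v_3 = j of Σ_t A[v_t][v_{t+1}]. For example, for (i, j) = (0, 1) we minimise over 4 possible intermediate vertex sequences; the minimum is 2, attained along the walk 0 → 1 → 1 → 1.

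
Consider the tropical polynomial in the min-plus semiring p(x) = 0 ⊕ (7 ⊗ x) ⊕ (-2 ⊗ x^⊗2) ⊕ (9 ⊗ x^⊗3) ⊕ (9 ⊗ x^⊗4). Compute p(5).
p(5) = 0

A tropical monomial a ⊗ x^⊗i evaluates to a + i · x. Evaluating each term at x = 5:
  Term 0 contributes 0 + 0 · 5 = 0
  Term 1 contributes 7 + 1 · 5 = 12
  Term 2 contributes -2 + 2 · 5 = 8
  Term 3 contributes 9 + 3 · 5 = 24
  Term 4 contributes 9 + 4 · 5 = 29
p(5) = ⊕ of these = min[0, 12, 8, 24, 29] = 0.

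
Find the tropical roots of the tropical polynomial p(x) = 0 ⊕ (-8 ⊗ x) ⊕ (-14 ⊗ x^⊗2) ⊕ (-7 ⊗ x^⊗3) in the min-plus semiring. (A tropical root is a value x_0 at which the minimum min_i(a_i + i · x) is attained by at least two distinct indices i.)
Roots: {-7, 6, 8}

Each tropical root is a break point of the lower envelope of the lines y = a_i + i · x (there are 4 lines, with slopes 0, 1, ..., 3). Only the lines that attain the minimum somewhere contribute to roots; other lines are dominated. Here the surviving (envelope) indices are i = 3, i = 2, i = 1, i = 0.
Intersections between consecutive envelope lines give the roots: for adjacent envelope indices i < j the intersection is x = (a_i − a_j) / (j − i). Reading off the sorted break points: {-7, 6, 8}.
Verification: at each break x_0, at least two indices attain the minimum of min_i(a_i + i · x_0).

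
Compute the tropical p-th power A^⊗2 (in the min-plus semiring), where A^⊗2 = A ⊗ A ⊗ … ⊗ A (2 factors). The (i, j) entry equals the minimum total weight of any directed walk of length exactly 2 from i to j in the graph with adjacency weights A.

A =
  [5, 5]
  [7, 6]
A^⊗2 =
  [10, 10]
  [12, 12]

Each entry (A^⊗2)_ij equals the minimum over all length-2 walks i = v_0 → v_1 → … → v_2 = j of Σ_t A[v_t][v_{t+1}]. For example, for (i, j) = (0, 1) we minimise over 2 possible intermediate vertex sequences; the minimum is 10, attained along the walk 0 → 0 → 1.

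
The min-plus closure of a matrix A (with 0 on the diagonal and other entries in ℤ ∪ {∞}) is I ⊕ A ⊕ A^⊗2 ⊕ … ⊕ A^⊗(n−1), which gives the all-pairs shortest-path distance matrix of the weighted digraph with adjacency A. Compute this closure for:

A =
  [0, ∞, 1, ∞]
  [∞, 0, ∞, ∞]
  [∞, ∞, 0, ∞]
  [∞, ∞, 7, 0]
Closure =
  [0, ∞, 1, ∞]
  [∞, 0, ∞, ∞]
  [∞, ∞, 0, ∞]
  [∞, ∞, 7, 0]

This is the Floyd-Warshall all-pairs shortest-path computation. For each intermediate vertex k = 0, 1, …, 3, update dist[i][j] ← min(dist[i][j], dist[i][k] + dist[k][j]). The final matrix gives, for each (i, j), the minimum total weight of any directed path from i to j (possibly empty when i = j).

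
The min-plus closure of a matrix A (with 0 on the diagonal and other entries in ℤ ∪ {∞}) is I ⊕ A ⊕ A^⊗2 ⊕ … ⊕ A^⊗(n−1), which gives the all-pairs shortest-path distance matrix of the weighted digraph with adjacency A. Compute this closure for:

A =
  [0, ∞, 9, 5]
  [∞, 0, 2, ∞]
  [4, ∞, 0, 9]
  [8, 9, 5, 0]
Closure =
  [0, 14, 9, 5]
  [6, 0, 2, 11]
  [4, 18, 0, 9]
  [8, 9, 5, 0]

This is the Floyd-Warshall all-pairs shortest-path computation. For each intermediate vertex k = 0, 1, …, 3, update dist[i][j] ← min(dist[i][j], dist[i][k] + dist[k][j]). The final matrix gives, for each (i, j), the minimum total weight of any directed path from i to j (possibly empty when i = j).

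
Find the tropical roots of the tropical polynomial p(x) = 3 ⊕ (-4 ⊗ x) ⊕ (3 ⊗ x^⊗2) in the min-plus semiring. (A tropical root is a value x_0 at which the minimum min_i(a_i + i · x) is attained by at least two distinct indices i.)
Roots: {-7, 7}

Each tropical root is a break point of the lower envelope of the lines y = a_i + i · x (there are 3 lines, with slopes 0, 1, ..., 2). Only the lines that attain the minimum somewhere contribute to roots; other lines are dominated. Here the surviving (envelope) indices are i = 2, i = 1, i = 0.
Intersections between consecutive envelope lines give the roots: for adjacent envelope indices i < j the intersection is x = (a_i − a_j) / (j − i). Reading off the sorted break points: {-7, 7}.
Verification: at each break x_0, at least two indices attain the minimum of min_i(a_i + i · x_0).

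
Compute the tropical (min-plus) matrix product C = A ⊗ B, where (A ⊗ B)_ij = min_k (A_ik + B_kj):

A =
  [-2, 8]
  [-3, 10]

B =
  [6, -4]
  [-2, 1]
A ⊗ B =
  [4, -6]
  [3, -7]

Apply the min-plus product entry-by-entry:
  C[0][0] = min over k of (A[0][0] + B[0][0] = -2 + 6 = 4, A[0][1] + B[1][0] = 8 + -2 = 6) = 4 (attained at k = 0)
  C[0][1] = min over k of (A[0][0] + B[0][1] = -2 + -4 = -6, A[0][1] + B[1][1] = 8 + 1 = 9) = -6 (attained at k = 0)
  C[1][0] = min over k of (A[1][0] + B[0][0] = -3 + 6 = 3, A[1][1] + B[1][0] = 10 + -2 = 8) = 3 (attained at k = 0)
  C[1][1] = min over k of (A[1][0] + B[0][1] = -3 + -4 = -7, A[1][1] + B[1][1] = 10 + 1 = 11) = -7 (attained at k = 0)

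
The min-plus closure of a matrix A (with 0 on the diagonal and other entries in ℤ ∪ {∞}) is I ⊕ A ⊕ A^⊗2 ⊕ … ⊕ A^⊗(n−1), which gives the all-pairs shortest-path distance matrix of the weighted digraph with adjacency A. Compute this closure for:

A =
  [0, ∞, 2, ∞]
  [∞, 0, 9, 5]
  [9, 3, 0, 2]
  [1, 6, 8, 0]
Closure =
  [0, 5, 2, 4]
  [6, 0, 8, 5]
  [3, 3, 0, 2]
  [1, 6, 3, 0]

This is the Floyd-Warshall all-pairs shortest-path computation. For each intermediate vertex k = 0, 1, …, 3, update dist[i][j] ← min(dist[i][j], dist[i][k] + dist[k][j]). The final matrix gives, for each (i, j), the minimum total weight of any directed path from i to j (possibly empty when i = j).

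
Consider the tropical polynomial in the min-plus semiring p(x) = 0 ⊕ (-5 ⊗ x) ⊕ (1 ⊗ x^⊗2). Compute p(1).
p(1) = -4

A tropical monomial a ⊗ x^⊗i evaluates to a + i · x. Evaluating each term at x = 1:
  Term 0 contributes 0 + 0 · 1 = 0
  Term 1 contributes -5 + 1 · 1 = -4
  Term 2 contributes 1 + 2 · 1 = 3
p(1) = ⊕ of these = min[0, -4, 3] = -4.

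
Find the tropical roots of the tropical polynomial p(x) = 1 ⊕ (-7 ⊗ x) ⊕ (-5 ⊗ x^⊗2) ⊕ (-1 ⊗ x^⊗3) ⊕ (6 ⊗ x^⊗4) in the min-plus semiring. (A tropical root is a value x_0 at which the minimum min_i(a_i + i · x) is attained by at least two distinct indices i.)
Roots: {-7, -4, -2, 8}

Each tropical root is a break point of the lower envelope of the lines y = a_i + i · x (there are 5 lines, with slopes 0, 1, ..., 4). Only the lines that attain the minimum somewhere contribute to roots; other lines are dominated. Here the surviving (envelope) indices are i = 4, i = 3, i = 2, i = 1, i = 0.
Intersections between consecutive envelope lines give the roots: for adjacent envelope indices i < j the intersection is x = (a_i − a_j) / (j − i). Reading off the sorted break points: {-7, -4, -2, 8}.
Verification: at each break x_0, at least two indices attain the minimum of min_i(a_i + i · x_0).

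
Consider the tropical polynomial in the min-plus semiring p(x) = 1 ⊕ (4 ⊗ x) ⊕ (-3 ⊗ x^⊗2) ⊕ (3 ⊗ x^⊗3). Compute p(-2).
p(-2) = -7

A tropical monomial a ⊗ x^⊗i evaluates to a + i · x. Evaluating each term at x = -2:
  Term 0 contributes 1 + 0 · -2 = 1
  Term 1 contributes 4 + 1 · -2 = 2
  Term 2 contributes -3 + 2 · -2 = -7
  Term 3 contributes 3 + 3 · -2 = -3
p(-2) = ⊕ of these = min[1, 2, -7, -3] = -7.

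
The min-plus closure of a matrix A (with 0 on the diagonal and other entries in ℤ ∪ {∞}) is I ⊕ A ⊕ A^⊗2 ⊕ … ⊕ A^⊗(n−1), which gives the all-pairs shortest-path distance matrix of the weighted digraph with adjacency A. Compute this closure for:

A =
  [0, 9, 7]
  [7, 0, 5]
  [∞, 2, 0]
Closure =
  [0, 9, 7]
  [7, 0, 5]
  [9, 2, 0]

This is the Floyd-Warshall all-pairs shortest-path computation. For each intermediate vertex k = 0, 1, …, 2, update dist[i][j] ← min(dist[i][j], dist[i][k] + dist[k][j]). The final matrix gives, for each (i, j), the minimum total weight of any directed path from i to j (possibly empty when i = j).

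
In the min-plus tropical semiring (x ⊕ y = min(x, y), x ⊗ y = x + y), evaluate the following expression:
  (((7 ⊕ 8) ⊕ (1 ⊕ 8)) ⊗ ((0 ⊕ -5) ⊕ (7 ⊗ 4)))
(((7 ⊕ 8) ⊕ (1 ⊕ 8)) ⊗ ((0 ⊕ -5) ⊕ (7 ⊗ 4))) = -4

Expand innermost to outermost. Recall ⊕ takes the minimum of its arguments and ⊗ takes their sum. Working out the expression (((7 ⊕ 8) ⊕ (1 ⊕ 8)) ⊗ ((0 ⊕ -5) ⊕ (7 ⊗ 4))) gives -4.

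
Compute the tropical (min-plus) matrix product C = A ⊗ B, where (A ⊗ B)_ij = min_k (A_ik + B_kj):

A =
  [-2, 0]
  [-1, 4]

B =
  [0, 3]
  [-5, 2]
A ⊗ B =
  [-5, 1]
  [-1, 2]

Apply the min-plus product entry-by-entry:
  C[0][0] = min over k of (A[0][0] + B[0][0] = -2 + 0 = -2, A[0][1] + B[1][0] = 0 + -5 = -5) = -5 (attained at k = 1)
  C[0][1] = min over k of (A[0][0] + B[0][1] = -2 + 3 = 1, A[0][1] + B[1][1] = 0 + 2 = 2) = 1 (attained at k = 0)
  C[1][0] = min over k of (A[1][0] + B[0][0] = -1 + 0 = -1, A[1][1] + B[1][0] = 4 + -5 = -1) = -1 (attained at k = 0)
  C[1][1] = min over k of (A[1][0] + B[0][1] = -1 + 3 = 2, A[1][1] + B[1][1] = 4 + 2 = 6) = 2 (attained at k = 0)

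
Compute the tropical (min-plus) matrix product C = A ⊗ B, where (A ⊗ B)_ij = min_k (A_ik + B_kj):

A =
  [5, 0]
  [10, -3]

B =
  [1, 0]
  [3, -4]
A ⊗ B =
  [3, -4]
  [0, -7]

Apply the min-plus product entry-by-entry:
  C[0][0] = min over k of (A[0][0] + B[0][0] = 5 + 1 = 6, A[0][1] + B[1][0] = 0 + 3 = 3) = 3 (attained at k = 1)
  C[0][1] = min over k of (A[0][0] + B[0][1] = 5 + 0 = 5, A[0][1] + B[1][1] = 0 + -4 = -4) = -4 (attained at k = 1)
  C[1][0] = min over k of (A[1][0] + B[0][0] = 10 + 1 = 11, A[1][1] + B[1][0] = -3 + 3 = 0) = 0 (attained at k = 1)
  C[1][1] = min over k of (A[1][0] + B[0][1] = 10 + 0 = 10, A[1][1] + B[1][1] = -3 + -4 = -7) = -7 (attained at k = 1)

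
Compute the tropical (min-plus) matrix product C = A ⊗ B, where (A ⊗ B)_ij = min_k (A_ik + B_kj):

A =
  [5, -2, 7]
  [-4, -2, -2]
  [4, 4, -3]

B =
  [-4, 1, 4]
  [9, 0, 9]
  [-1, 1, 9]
A ⊗ B =
  [1, -2, 7]
  [-8, -3, 0]
  [-4, -2, 6]

Apply the min-plus product entry-by-entry:
  C[0][0] = min over k of (A[0][0] + B[0][0] = 5 + -4 = 1, A[0][1] + B[1][0] = -2 + 9 = 7, A[0][2] + B[2][0] = 7 + -1 = 6) = 1 (attained at k = 0)
  C[0][1] = min over k of (A[0][0] + B[0][1] = 5 + 1 = 6, A[0][1] + B[1][1] = -2 + 0 = -2, A[0][2] + B[2][1] = 7 + 1 = 8) = -2 (attained at k = 1)
  C[0][2] = min over k of (A[0][0] + B[0][2] = 5 + 4 = 9, A[0][1] + B[1][2] = -2 + 9 = 7, A[0][2] + B[2][2] = 7 + 9 = 16) = 7 (attained at k = 1)
  C[1][0] = min over k of (A[1][0] + B[0][0] = -4 + -4 = -8, A[1][1] + B[1][0] = -2 + 9 = 7, A[1][2] + B[2][0] = -2 + -1 = -3) = -8 (attained at k = 0)
  C[1][1] = min over k of (A[1][0] + B[0][1] = -4 + 1 = -3, A[1][1] + B[1][1] = -2 + 0 = -2, A[1][2] + B[2][1] = -2 + 1 = -1) = -3 (attained at k = 0)
  C[1][2] = min over k of (A[1][0] + B[0][2] = -4 + 4 = 0, A[1][1] + B[1][2] = -2 + 9 = 7, A[1][2] + B[2][2] = -2 + 9 = 7) = 0 (attained at k = 0)
  C[2][0] = min over k of (A[2][0] + B[0][0] = 4 + -4 = 0, A[2][1] + B[1][0] = 4 + 9 = 13, A[2][2] + B[2][0] = -3 + -1 = -4) = -4 (attained at k = 2)
  C[2][1] = min over k of (A[2][0] + B[0][1] = 4 + 1 = 5, A[2][1] + B[1][1] = 4 + 0 = 4, A[2][2] + B[2][1] = -3 + 1 = -2) = -2 (attained at k = 2)
  C[2][2] = min over k of (A[2][0] + B[0][2] = 4 + 4 = 8, A[2][1] + B[1][2] = 4 + 9 = 13, A[2][2] + B[2][2] = -3 + 9 = 6) = 6 (attained at k = 2)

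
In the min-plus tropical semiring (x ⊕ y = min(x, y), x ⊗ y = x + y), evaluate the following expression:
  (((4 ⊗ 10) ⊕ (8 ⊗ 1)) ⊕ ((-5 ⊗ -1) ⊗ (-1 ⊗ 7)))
(((4 ⊗ 10) ⊕ (8 ⊗ 1)) ⊕ ((-5 ⊗ -1) ⊗ (-1 ⊗ 7))) = 0

Expand innermost to outermost. Recall ⊕ takes the minimum of its arguments and ⊗ takes their sum. Working out the expression (((4 ⊗ 10) ⊕ (8 ⊗ 1)) ⊕ ((-5 ⊗ -1) ⊗ (-1 ⊗ 7))) gives 0.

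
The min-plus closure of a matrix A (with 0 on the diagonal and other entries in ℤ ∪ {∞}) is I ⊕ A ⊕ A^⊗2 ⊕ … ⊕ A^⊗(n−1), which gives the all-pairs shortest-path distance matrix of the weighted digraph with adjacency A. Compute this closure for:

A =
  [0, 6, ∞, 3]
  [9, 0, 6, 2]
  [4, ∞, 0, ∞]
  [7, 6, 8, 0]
Closure =
  [0, 6, 11, 3]
  [9, 0, 6, 2]
  [4, 10, 0, 7]
  [7, 6, 8, 0]

This is the Floyd-Warshall all-pairs shortest-path computation. For each intermediate vertex k = 0, 1, …, 3, update dist[i][j] ← min(dist[i][j], dist[i][k] + dist[k][j]). The final matrix gives, for each (i, j), the minimum total weight of any directed path from i to j (possibly empty when i = j).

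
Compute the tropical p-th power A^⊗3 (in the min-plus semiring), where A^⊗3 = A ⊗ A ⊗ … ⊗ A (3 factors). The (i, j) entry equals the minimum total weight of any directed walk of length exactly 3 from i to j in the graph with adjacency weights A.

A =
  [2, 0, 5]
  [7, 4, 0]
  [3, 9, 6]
A^⊗3 =
  [3, 4, 2]
  [5, 3, 7]
  [7, 5, 3]

Each entry (A^⊗3)_ij equals the minimum over all length-3 walks i = v_0 → v_1 → … → v_3 = j of Σ_t A[v_t][v_{t+1}]. For example, for (i, j) = (0, 2) we minimise over 9 possible intermediate vertex sequences; the minimum is 2, attained along the walk 0 → 0 → 1 → 2.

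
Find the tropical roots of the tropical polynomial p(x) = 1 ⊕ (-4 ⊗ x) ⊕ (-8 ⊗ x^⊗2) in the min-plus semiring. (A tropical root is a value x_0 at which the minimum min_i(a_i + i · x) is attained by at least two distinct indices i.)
Roots: {4, 5}

Each tropical root is a break point of the lower envelope of the lines y = a_i + i · x (there are 3 lines, with slopes 0, 1, ..., 2). Only the lines that attain the minimum somewhere contribute to roots; other lines are dominated. Here the surviving (envelope) indices are i = 2, i = 1, i = 0.
Intersections between consecutive envelope lines give the roots: for adjacent envelope indices i < j the intersection is x = (a_i − a_j) / (j − i). Reading off the sorted break points: {4, 5}.
Verification: at each break x_0, at least two indices attain the minimum of min_i(a_i + i · x_0).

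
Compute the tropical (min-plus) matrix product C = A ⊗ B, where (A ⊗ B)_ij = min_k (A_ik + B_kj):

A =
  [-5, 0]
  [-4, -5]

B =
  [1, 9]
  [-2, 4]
A ⊗ B =
  [-4, 4]
  [-7, -1]

Apply the min-plus product entry-by-entry:
  C[0][0] = min over k of (A[0][0] + B[0][0] = -5 + 1 = -4, A[0][1] + B[1][0] = 0 + -2 = -2) = -4 (attained at k = 0)
  C[0][1] = min over k of (A[0][0] + B[0][1] = -5 + 9 = 4, A[0][1] + B[1][1] = 0 + 4 = 4) = 4 (attained at k = 0)
  C[1][0] = min over k of (A[1][0] + B[0][0] = -4 + 1 = -3, A[1][1] + B[1][0] = -5 + -2 = -7) = -7 (attained at k = 1)
  C[1][1] = min over k of (A[1][0] + B[0][1] = -4 + 9 = 5, A[1][1] + B[1][1] = -5 + 4 = -1) = -1 (attained at k = 1)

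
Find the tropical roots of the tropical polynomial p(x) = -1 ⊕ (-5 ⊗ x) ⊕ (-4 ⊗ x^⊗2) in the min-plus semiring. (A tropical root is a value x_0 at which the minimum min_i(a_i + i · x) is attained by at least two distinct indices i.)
Roots: {-1, 4}

Each tropical root is a break point of the lower envelope of the lines y = a_i + i · x (there are 3 lines, with slopes 0, 1, ..., 2). Only the lines that attain the minimum somewhere contribute to roots; other lines are dominated. Here the surviving (envelope) indices are i = 2, i = 1, i = 0.
Intersections between consecutive envelope lines give the roots: for adjacent envelope indices i < j the intersection is x = (a_i − a_j) / (j − i). Reading off the sorted break points: {-1, 4}.
Verification: at each break x_0, at least two indices attain the minimum of min_i(a_i + i · x_0).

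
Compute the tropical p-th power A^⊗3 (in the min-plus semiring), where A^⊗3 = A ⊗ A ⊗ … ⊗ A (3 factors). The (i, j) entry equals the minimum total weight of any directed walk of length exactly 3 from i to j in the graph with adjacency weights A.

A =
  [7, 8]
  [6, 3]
A^⊗3 =
  [17, 14]
  [12, 9]

Each entry (A^⊗3)_ij equals the minimum over all length-3 walks i = v_0 → v_1 → … → v_3 = j of Σ_t A[v_t][v_{t+1}]. For example, for (i, j) = (0, 1) we minimise over 4 possible intermediate vertex sequences; the minimum is 14, attained along the walk 0 → 1 → 1 → 1.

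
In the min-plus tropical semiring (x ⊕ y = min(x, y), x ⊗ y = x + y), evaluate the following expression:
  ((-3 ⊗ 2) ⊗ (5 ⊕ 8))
((-3 ⊗ 2) ⊗ (5 ⊕ 8)) = 4

Expand innermost to outermost. Recall ⊕ takes the minimum of its arguments and ⊗ takes their sum. Working out the expression ((-3 ⊗ 2) ⊗ (5 ⊕ 8)) gives 4.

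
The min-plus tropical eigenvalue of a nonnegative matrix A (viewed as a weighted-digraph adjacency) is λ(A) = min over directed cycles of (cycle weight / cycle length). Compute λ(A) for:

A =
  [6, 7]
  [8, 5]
λ(A) = 5

Enumerate directed cycles and compute their means (weight / length). Sample:
  cycle 0 → 0: weight = 6, length = 1, mean = 6/1 ≈ 6.000
  cycle 1 → 1: weight = 5, length = 1, mean = 5/1 ≈ 5.000
  cycle 0 → 1 → 0: weight = 15, length = 2, mean = 15/2 ≈ 7.500
  cycle 1 → 0 → 1: weight = 15, length = 2, mean = 15/2 ≈ 7.500
Minimum mean = 5.000, attained e.g. along the cycle 1 → 1 with weight 5 and length 1. So λ(A) = 5/1 = 5.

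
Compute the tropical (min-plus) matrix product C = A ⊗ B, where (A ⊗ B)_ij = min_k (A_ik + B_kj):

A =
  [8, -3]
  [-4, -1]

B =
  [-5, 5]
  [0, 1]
A ⊗ B =
  [-3, -2]
  [-9, 0]

Apply the min-plus product entry-by-entry:
  C[0][0] = min over k of (A[0][0] + B[0][0] = 8 + -5 = 3, A[0][1] + B[1][0] = -3 + 0 = -3) = -3 (attained at k = 1)
  C[0][1] = min over k of (A[0][0] + B[0][1] = 8 + 5 = 13, A[0][1] + B[1][1] = -3 + 1 = -2) = -2 (attained at k = 1)
  C[1][0] = min over k of (A[1][0] + B[0][0] = -4 + -5 = -9, A[1][1] + B[1][0] = -1 + 0 = -1) = -9 (attained at k = 0)
  C[1][1] = min over k of (A[1][0] + B[0][1] = -4 + 5 = 1, A[1][1] + B[1][1] = -1 + 1 = 0) = 0 (attained at k = 1)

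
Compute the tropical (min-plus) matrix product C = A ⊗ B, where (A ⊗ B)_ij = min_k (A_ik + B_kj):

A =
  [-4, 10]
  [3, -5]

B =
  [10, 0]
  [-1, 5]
A ⊗ B =
  [6, -4]
  [-6, 0]

Apply the min-plus product entry-by-entry:
  C[0][0] = min over k of (A[0][0] + B[0][0] = -4 + 10 = 6, A[0][1] + B[1][0] = 10 + -1 = 9) = 6 (attained at k = 0)
  C[0][1] = min over k of (A[0][0] + B[0][1] = -4 + 0 = -4, A[0][1] + B[1][1] = 10 + 5 = 15) = -4 (attained at k = 0)
  C[1][0] = min over k of (A[1][0] + B[0][0] = 3 + 10 = 13, A[1][1] + B[1][0] = -5 + -1 = -6) = -6 (attained at k = 1)
  C[1][1] = min over k of (A[1][0] + B[0][1] = 3 + 0 = 3, A[1][1] + B[1][1] = -5 + 5 = 0) = 0 (attained at k = 1)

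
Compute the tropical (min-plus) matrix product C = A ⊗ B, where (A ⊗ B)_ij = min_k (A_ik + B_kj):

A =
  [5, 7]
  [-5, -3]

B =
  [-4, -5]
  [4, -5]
A ⊗ B =
  [1, 0]
  [-9, -10]

Apply the min-plus product entry-by-entry:
  C[0][0] = min over k of (A[0][0] + B[0][0] = 5 + -4 = 1, A[0][1] + B[1][0] = 7 + 4 = 11) = 1 (attained at k = 0)
  C[0][1] = min over k of (A[0][0] + B[0][1] = 5 + -5 = 0, A[0][1] + B[1][1] = 7 + -5 = 2) = 0 (attained at k = 0)
  C[1][0] = min over k of (A[1][0] + B[0][0] = -5 + -4 = -9, A[1][1] + B[1][0] = -3 + 4 = 1) = -9 (attained at k = 0)
  C[1][1] = min over k of (A[1][0] + B[0][1] = -5 + -5 = -10, A[1][1] + B[1][1] = -3 + -5 = -8) = -10 (attained at k = 0)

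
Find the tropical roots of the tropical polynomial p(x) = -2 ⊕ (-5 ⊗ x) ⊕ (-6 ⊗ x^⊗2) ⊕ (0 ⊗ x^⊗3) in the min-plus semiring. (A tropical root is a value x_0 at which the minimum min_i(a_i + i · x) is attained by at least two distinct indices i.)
Roots: {-6, 1, 3}

Each tropical root is a break point of the lower envelope of the lines y = a_i + i · x (there are 4 lines, with slopes 0, 1, ..., 3). Only the lines that attain the minimum somewhere contribute to roots; other lines are dominated. Here the surviving (envelope) indices are i = 3, i = 2, i = 1, i = 0.
Intersections between consecutive envelope lines give the roots: for adjacent envelope indices i < j the intersection is x = (a_i − a_j) / (j − i). Reading off the sorted break points: {-6, 1, 3}.
Verification: at each break x_0, at least two indices attain the minimum of min_i(a_i + i · x_0).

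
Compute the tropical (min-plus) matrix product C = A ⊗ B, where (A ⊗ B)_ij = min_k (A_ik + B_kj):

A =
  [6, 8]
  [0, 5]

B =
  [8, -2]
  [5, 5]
A ⊗ B =
  [13, 4]
  [8, -2]

Apply the min-plus product entry-by-entry:
  C[0][0] = min over k of (A[0][0] + B[0][0] = 6 + 8 = 14, A[0][1] + B[1][0] = 8 + 5 = 13) = 13 (attained at k = 1)
  C[0][1] = min over k of (A[0][0] + B[0][1] = 6 + -2 = 4, A[0][1] + B[1][1] = 8 + 5 = 13) = 4 (attained at k = 0)
  C[1][0] = min over k of (A[1][0] + B[0][0] = 0 + 8 = 8, A[1][1] + B[1][0] = 5 + 5 = 10) = 8 (attained at k = 0)
  C[1][1] = min over k of (A[1][0] + B[0][1] = 0 + -2 = -2, A[1][1] + B[1][1] = 5 + 5 = 10) = -2 (attained at k = 0)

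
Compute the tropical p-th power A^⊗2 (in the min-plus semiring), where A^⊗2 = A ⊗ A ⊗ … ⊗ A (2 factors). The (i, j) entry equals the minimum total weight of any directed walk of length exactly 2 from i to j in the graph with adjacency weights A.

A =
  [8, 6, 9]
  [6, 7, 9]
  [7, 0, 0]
A^⊗2 =
  [12, 9, 9]
  [13, 9, 9]
  [6, 0, 0]

Each entry (A^⊗2)_ij equals the minimum over all length-2 walks i = v_0 → v_1 → … → v_2 = j of Σ_t A[v_t][v_{t+1}]. For example, for (i, j) = (0, 2) we minimise over 3 possible intermediate vertex sequences; the minimum is 9, attained along the walk 0 → 2 → 2.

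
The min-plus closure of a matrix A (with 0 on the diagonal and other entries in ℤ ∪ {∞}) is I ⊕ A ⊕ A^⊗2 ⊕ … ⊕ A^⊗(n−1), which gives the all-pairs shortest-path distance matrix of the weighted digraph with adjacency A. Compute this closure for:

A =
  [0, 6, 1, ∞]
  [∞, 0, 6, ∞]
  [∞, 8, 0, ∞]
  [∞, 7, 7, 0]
Closure =
  [0, 6, 1, ∞]
  [∞, 0, 6, ∞]
  [∞, 8, 0, ∞]
  [∞, 7, 7, 0]

This is the Floyd-Warshall all-pairs shortest-path computation. For each intermediate vertex k = 0, 1, …, 3, update dist[i][j] ← min(dist[i][j], dist[i][k] + dist[k][j]). The final matrix gives, for each (i, j), the minimum total weight of any directed path from i to j (possibly empty when i = j).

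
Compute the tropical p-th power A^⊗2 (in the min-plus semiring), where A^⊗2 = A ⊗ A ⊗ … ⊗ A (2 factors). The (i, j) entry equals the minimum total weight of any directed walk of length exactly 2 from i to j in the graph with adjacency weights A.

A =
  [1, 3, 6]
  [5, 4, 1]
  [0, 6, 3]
A^⊗2 =
  [2, 4, 4]
  [1, 7, 4]
  [1, 3, 6]

Each entry (A^⊗2)_ij equals the minimum over all length-2 walks i = v_0 → v_1 → … → v_2 = j of Σ_t A[v_t][v_{t+1}]. For example, for (i, j) = (0, 2) we minimise over 3 possible intermediate vertex sequences; the minimum is 4, attained along the walk 0 → 1 → 2.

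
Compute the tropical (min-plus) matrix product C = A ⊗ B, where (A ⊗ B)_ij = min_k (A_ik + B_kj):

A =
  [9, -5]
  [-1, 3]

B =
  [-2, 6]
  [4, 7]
A ⊗ B =
  [-1, 2]
  [-3, 5]

Apply the min-plus product entry-by-entry:
  C[0][0] = min over k of (A[0][0] + B[0][0] = 9 + -2 = 7, A[0][1] + B[1][0] = -5 + 4 = -1) = -1 (attained at k = 1)
  C[0][1] = min over k of (A[0][0] + B[0][1] = 9 + 6 = 15, A[0][1] + B[1][1] = -5 + 7 = 2) = 2 (attained at k = 1)
  C[1][0] = min over k of (A[1][0] + B[0][0] = -1 + -2 = -3, A[1][1] + B[1][0] = 3 + 4 = 7) = -3 (attained at k = 0)
  C[1][1] = min over k of (A[1][0] + B[0][1] = -1 + 6 = 5, A[1][1] + B[1][1] = 3 + 7 = 10) = 5 (attained at k = 0)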